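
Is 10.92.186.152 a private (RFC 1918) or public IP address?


RFC 1918 private ranges:
  10.0.0.0/8 (10.0.0.0 - 10.255.255.255)
  172.16.0.0/12 (172.16.0.0 - 172.31.255.255)
  192.168.0.0/16 (192.168.0.0 - 192.168.255.255)
Private (in 10.0.0.0/8)


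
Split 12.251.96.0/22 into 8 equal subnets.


New prefix = 22 + 3 = 25
Each subnet has 128 addresses
  12.251.96.0/25
  12.251.96.128/25
  12.251.97.0/25
  12.251.97.128/25
  12.251.98.0/25
  12.251.98.128/25
  12.251.99.0/25
  12.251.99.128/25
Subnets: 12.251.96.0/25, 12.251.96.128/25, 12.251.97.0/25, 12.251.97.128/25, 12.251.98.0/25, 12.251.98.128/25, 12.251.99.0/25, 12.251.99.128/25


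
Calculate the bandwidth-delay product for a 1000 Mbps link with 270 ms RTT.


BDP = bandwidth * RTT
= 1000 Mbps * 270 ms
= 1000 * 1e6 * 270 / 1000 bits
= 270000000 bits
= 33750000 bytes
= 32958.9844 KB
BDP = 270000000 bits (33750000 bytes)


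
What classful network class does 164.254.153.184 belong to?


First octet: 164
Binary: 10100100
10xxxxxx -> Class B (128-191)
Class B, default mask 255.255.0.0 (/16)


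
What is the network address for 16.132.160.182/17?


IP:   00010000.10000100.10100000.10110110
Mask: 11111111.11111111.10000000.00000000
AND operation:
Net:  00010000.10000100.10000000.00000000
Network: 16.132.128.0/17


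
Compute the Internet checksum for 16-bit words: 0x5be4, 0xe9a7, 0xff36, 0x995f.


Sum all words (with carry folding):
+ 0x5be4 = 0x5be4
+ 0xe9a7 = 0x458c
+ 0xff36 = 0x44c3
+ 0x995f = 0xde22
One's complement: ~0xde22
Checksum = 0x21dd


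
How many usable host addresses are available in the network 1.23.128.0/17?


Host bits = 32 - 17 = 15
Total addresses = 2^15 = 32768
Usable = total - 2 (network and broadcast)
Usable hosts: 32766


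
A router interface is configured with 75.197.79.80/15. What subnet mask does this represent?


/15 means 15 network bits, 17 host bits
Binary: 11111111111111100000000000000000
Mask: 255.254.0.0


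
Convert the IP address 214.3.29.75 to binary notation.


214 = 11010110
3 = 00000011
29 = 00011101
75 = 01001011
Binary: 11010110.00000011.00011101.01001011


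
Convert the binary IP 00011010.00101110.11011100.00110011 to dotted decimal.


00011010 = 26
00101110 = 46
11011100 = 220
00110011 = 51
IP: 26.46.220.51


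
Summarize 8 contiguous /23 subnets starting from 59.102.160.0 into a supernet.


Original prefix: /23
Number of subnets: 8 = 2^3
New prefix = 23 - 3 = 20
Supernet: 59.102.160.0/20


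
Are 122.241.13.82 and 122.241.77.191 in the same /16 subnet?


Mask: 255.255.0.0
122.241.13.82 AND mask = 122.241.0.0
122.241.77.191 AND mask = 122.241.0.0
Yes, same subnet (122.241.0.0)


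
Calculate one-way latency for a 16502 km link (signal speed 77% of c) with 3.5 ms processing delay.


Speed = 0.77 * 3e5 km/s = 231000 km/s
Propagation delay = 16502 / 231000 = 0.0714 s = 71.4372 ms
Processing delay = 3.5 ms
Total one-way latency = 74.9372 ms


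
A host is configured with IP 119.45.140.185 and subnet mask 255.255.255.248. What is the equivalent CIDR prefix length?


Binary: 11111111.11111111.11111111.11111000
Count leading 1s
Prefix: /29


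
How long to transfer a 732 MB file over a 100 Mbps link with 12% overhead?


Effective throughput = 100 * (1 - 12/100) = 88 Mbps
File size in Mb = 732 * 8 = 5856 Mb
Time = 5856 / 88
Time = 66.5455 seconds


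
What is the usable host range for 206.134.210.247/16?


Network: 206.134.0.0
Broadcast: 206.134.255.255
First usable = network + 1
Last usable = broadcast - 1
Range: 206.134.0.1 to 206.134.255.254


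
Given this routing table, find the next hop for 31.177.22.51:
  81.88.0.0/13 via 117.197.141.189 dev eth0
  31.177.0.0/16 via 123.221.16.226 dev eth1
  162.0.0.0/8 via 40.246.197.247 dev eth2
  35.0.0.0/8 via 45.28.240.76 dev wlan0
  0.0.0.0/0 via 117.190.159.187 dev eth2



Longest prefix match for 31.177.22.51:
  /13 81.88.0.0: no
  /16 31.177.0.0: MATCH
  /8 162.0.0.0: no
  /8 35.0.0.0: no
  /0 0.0.0.0: MATCH
Selected: next-hop 123.221.16.226 via eth1 (matched /16)


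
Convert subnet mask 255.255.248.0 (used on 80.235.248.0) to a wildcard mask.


Subnet mask: 255.255.248.0
Wildcard = 255.255.255.255 - subnet mask
255 - 255 = 0
255 - 255 = 0
255 - 248 = 7
255 - 0 = 255
Wildcard: 0.0.7.255


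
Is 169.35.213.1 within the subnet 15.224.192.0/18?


Subnet network: 15.224.192.0
Test IP AND mask: 169.35.192.0
No, 169.35.213.1 is not in 15.224.192.0/18


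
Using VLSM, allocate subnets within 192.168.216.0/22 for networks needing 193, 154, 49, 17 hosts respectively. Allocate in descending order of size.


193 hosts -> /24 (254 usable): 192.168.216.0/24
154 hosts -> /24 (254 usable): 192.168.217.0/24
49 hosts -> /26 (62 usable): 192.168.218.0/26
17 hosts -> /27 (30 usable): 192.168.218.64/27
Allocation: 192.168.216.0/24 (193 hosts, 254 usable); 192.168.217.0/24 (154 hosts, 254 usable); 192.168.218.0/26 (49 hosts, 62 usable); 192.168.218.64/27 (17 hosts, 30 usable)


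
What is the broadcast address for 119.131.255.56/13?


Network: 119.128.0.0/13
Host bits = 19
Set all host bits to 1:
Broadcast: 119.135.255.255


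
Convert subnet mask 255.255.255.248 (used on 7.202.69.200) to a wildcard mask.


Subnet mask: 255.255.255.248
Wildcard = 255.255.255.255 - subnet mask
255 - 255 = 0
255 - 255 = 0
255 - 255 = 0
255 - 248 = 7
Wildcard: 0.0.0.7


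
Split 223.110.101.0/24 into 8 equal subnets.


New prefix = 24 + 3 = 27
Each subnet has 32 addresses
  223.110.101.0/27
  223.110.101.32/27
  223.110.101.64/27
  223.110.101.96/27
  223.110.101.128/27
  223.110.101.160/27
  223.110.101.192/27
  223.110.101.224/27
Subnets: 223.110.101.0/27, 223.110.101.32/27, 223.110.101.64/27, 223.110.101.96/27, 223.110.101.128/27, 223.110.101.160/27, 223.110.101.192/27, 223.110.101.224/27


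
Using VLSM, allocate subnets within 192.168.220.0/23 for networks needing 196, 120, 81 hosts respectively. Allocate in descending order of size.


196 hosts -> /24 (254 usable): 192.168.220.0/24
120 hosts -> /25 (126 usable): 192.168.221.0/25
81 hosts -> /25 (126 usable): 192.168.221.128/25
Allocation: 192.168.220.0/24 (196 hosts, 254 usable); 192.168.221.0/25 (120 hosts, 126 usable); 192.168.221.128/25 (81 hosts, 126 usable)


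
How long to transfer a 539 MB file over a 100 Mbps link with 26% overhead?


Effective throughput = 100 * (1 - 26/100) = 74 Mbps
File size in Mb = 539 * 8 = 4312 Mb
Time = 4312 / 74
Time = 58.2703 seconds


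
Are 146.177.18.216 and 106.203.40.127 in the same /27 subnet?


Mask: 255.255.255.224
146.177.18.216 AND mask = 146.177.18.192
106.203.40.127 AND mask = 106.203.40.96
No, different subnets (146.177.18.192 vs 106.203.40.96)


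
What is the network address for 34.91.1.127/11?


IP:   00100010.01011011.00000001.01111111
Mask: 11111111.11100000.00000000.00000000
AND operation:
Net:  00100010.01000000.00000000.00000000
Network: 34.64.0.0/11


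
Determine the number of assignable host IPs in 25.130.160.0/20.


Host bits = 32 - 20 = 12
Total addresses = 2^12 = 4096
Usable = total - 2 (network and broadcast)
Usable hosts: 4094


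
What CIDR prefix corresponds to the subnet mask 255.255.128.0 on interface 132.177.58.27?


Binary: 11111111.11111111.10000000.00000000
Count leading 1s
Prefix: /17


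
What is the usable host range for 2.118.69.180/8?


Network: 2.0.0.0
Broadcast: 2.255.255.255
First usable = network + 1
Last usable = broadcast - 1
Range: 2.0.0.1 to 2.255.255.254


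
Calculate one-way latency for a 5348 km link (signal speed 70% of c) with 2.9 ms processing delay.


Speed = 0.7 * 3e5 km/s = 210000 km/s
Propagation delay = 5348 / 210000 = 0.0255 s = 25.4667 ms
Processing delay = 2.9 ms
Total one-way latency = 28.3667 ms


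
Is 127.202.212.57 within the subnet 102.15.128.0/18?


Subnet network: 102.15.128.0
Test IP AND mask: 127.202.192.0
No, 127.202.212.57 is not in 102.15.128.0/18


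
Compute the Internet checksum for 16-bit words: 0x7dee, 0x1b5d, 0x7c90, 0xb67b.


Sum all words (with carry folding):
+ 0x7dee = 0x7dee
+ 0x1b5d = 0x994b
+ 0x7c90 = 0x15dc
+ 0xb67b = 0xcc57
One's complement: ~0xcc57
Checksum = 0x33a8


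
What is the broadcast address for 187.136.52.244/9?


Network: 187.128.0.0/9
Host bits = 23
Set all host bits to 1:
Broadcast: 187.255.255.255


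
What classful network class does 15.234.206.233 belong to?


First octet: 15
Binary: 00001111
0xxxxxxx -> Class A (1-126)
Class A, default mask 255.0.0.0 (/8)


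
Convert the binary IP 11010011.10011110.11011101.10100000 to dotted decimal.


11010011 = 211
10011110 = 158
11011101 = 221
10100000 = 160
IP: 211.158.221.160


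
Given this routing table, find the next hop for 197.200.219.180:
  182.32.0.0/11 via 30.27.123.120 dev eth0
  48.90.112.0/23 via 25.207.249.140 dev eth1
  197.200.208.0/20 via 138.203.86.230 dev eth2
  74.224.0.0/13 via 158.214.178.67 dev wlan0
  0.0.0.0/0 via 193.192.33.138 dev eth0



Longest prefix match for 197.200.219.180:
  /11 182.32.0.0: no
  /23 48.90.112.0: no
  /20 197.200.208.0: MATCH
  /13 74.224.0.0: no
  /0 0.0.0.0: MATCH
Selected: next-hop 138.203.86.230 via eth2 (matched /20)


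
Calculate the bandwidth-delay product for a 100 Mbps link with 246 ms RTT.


BDP = bandwidth * RTT
= 100 Mbps * 246 ms
= 100 * 1e6 * 246 / 1000 bits
= 24600000 bits
= 3075000 bytes
= 3002.9297 KB
BDP = 24600000 bits (3075000 bytes)


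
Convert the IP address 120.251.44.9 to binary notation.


120 = 01111000
251 = 11111011
44 = 00101100
9 = 00001001
Binary: 01111000.11111011.00101100.00001001


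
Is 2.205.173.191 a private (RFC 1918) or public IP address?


RFC 1918 private ranges:
  10.0.0.0/8 (10.0.0.0 - 10.255.255.255)
  172.16.0.0/12 (172.16.0.0 - 172.31.255.255)
  192.168.0.0/16 (192.168.0.0 - 192.168.255.255)
Public (not in any RFC 1918 range)


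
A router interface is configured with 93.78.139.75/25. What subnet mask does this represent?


/25 means 25 network bits, 7 host bits
Binary: 11111111111111111111111110000000
Mask: 255.255.255.128


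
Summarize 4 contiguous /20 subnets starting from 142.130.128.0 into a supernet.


Original prefix: /20
Number of subnets: 4 = 2^2
New prefix = 20 - 2 = 18
Supernet: 142.130.128.0/18


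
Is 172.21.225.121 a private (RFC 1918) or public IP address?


RFC 1918 private ranges:
  10.0.0.0/8 (10.0.0.0 - 10.255.255.255)
  172.16.0.0/12 (172.16.0.0 - 172.31.255.255)
  192.168.0.0/16 (192.168.0.0 - 192.168.255.255)
Private (in 172.16.0.0/12)


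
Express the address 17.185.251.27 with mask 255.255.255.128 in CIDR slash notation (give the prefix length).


Binary: 11111111.11111111.11111111.10000000
Count leading 1s
Prefix: /25


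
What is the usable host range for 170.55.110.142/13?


Network: 170.48.0.0
Broadcast: 170.55.255.255
First usable = network + 1
Last usable = broadcast - 1
Range: 170.48.0.1 to 170.55.255.254


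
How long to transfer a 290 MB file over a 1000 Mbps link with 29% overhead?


Effective throughput = 1000 * (1 - 29/100) = 710 Mbps
File size in Mb = 290 * 8 = 2320 Mb
Time = 2320 / 710
Time = 3.2676 seconds


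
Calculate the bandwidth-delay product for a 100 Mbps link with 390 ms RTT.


BDP = bandwidth * RTT
= 100 Mbps * 390 ms
= 100 * 1e6 * 390 / 1000 bits
= 39000000 bits
= 4875000 bytes
= 4760.7422 KB
BDP = 39000000 bits (4875000 bytes)


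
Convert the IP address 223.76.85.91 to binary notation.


223 = 11011111
76 = 01001100
85 = 01010101
91 = 01011011
Binary: 11011111.01001100.01010101.01011011


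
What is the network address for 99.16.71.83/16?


IP:   01100011.00010000.01000111.01010011
Mask: 11111111.11111111.00000000.00000000
AND operation:
Net:  01100011.00010000.00000000.00000000
Network: 99.16.0.0/16


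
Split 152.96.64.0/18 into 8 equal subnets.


New prefix = 18 + 3 = 21
Each subnet has 2048 addresses
  152.96.64.0/21
  152.96.72.0/21
  152.96.80.0/21
  152.96.88.0/21
  152.96.96.0/21
  152.96.104.0/21
  152.96.112.0/21
  152.96.120.0/21
Subnets: 152.96.64.0/21, 152.96.72.0/21, 152.96.80.0/21, 152.96.88.0/21, 152.96.96.0/21, 152.96.104.0/21, 152.96.112.0/21, 152.96.120.0/21


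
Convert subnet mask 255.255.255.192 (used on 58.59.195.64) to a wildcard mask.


Subnet mask: 255.255.255.192
Wildcard = 255.255.255.255 - subnet mask
255 - 255 = 0
255 - 255 = 0
255 - 255 = 0
255 - 192 = 63
Wildcard: 0.0.0.63


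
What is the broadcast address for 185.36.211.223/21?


Network: 185.36.208.0/21
Host bits = 11
Set all host bits to 1:
Broadcast: 185.36.215.255


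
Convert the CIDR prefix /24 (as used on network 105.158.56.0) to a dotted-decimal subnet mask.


/24 means 24 network bits, 8 host bits
Binary: 11111111111111111111111100000000
Mask: 255.255.255.0


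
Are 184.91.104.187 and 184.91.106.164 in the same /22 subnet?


Mask: 255.255.252.0
184.91.104.187 AND mask = 184.91.104.0
184.91.106.164 AND mask = 184.91.104.0
Yes, same subnet (184.91.104.0)


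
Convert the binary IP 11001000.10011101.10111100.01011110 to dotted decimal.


11001000 = 200
10011101 = 157
10111100 = 188
01011110 = 94
IP: 200.157.188.94


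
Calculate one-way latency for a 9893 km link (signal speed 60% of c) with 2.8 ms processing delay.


Speed = 0.6 * 3e5 km/s = 180000 km/s
Propagation delay = 9893 / 180000 = 0.055 s = 54.9611 ms
Processing delay = 2.8 ms
Total one-way latency = 57.7611 ms


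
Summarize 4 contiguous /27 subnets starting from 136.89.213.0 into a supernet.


Original prefix: /27
Number of subnets: 4 = 2^2
New prefix = 27 - 2 = 25
Supernet: 136.89.213.0/25


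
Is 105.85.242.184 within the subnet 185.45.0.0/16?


Subnet network: 185.45.0.0
Test IP AND mask: 105.85.0.0
No, 105.85.242.184 is not in 185.45.0.0/16


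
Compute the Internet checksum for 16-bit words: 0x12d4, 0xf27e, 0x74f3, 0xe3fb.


Sum all words (with carry folding):
+ 0x12d4 = 0x12d4
+ 0xf27e = 0x0553
+ 0x74f3 = 0x7a46
+ 0xe3fb = 0x5e42
One's complement: ~0x5e42
Checksum = 0xa1bd


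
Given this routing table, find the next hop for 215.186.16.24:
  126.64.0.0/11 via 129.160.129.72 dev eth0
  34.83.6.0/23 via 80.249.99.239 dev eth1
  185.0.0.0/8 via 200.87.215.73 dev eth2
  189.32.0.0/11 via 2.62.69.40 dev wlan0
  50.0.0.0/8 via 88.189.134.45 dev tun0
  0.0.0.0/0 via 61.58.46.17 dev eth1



Longest prefix match for 215.186.16.24:
  /11 126.64.0.0: no
  /23 34.83.6.0: no
  /8 185.0.0.0: no
  /11 189.32.0.0: no
  /8 50.0.0.0: no
  /0 0.0.0.0: MATCH
Selected: next-hop 61.58.46.17 via eth1 (matched /0)


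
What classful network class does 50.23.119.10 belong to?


First octet: 50
Binary: 00110010
0xxxxxxx -> Class A (1-126)
Class A, default mask 255.0.0.0 (/8)


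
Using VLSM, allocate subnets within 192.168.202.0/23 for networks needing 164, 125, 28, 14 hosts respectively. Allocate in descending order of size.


164 hosts -> /24 (254 usable): 192.168.202.0/24
125 hosts -> /25 (126 usable): 192.168.203.0/25
28 hosts -> /27 (30 usable): 192.168.203.128/27
14 hosts -> /28 (14 usable): 192.168.203.160/28
Allocation: 192.168.202.0/24 (164 hosts, 254 usable); 192.168.203.0/25 (125 hosts, 126 usable); 192.168.203.128/27 (28 hosts, 30 usable); 192.168.203.160/28 (14 hosts, 14 usable)


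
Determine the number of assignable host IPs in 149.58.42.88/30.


Host bits = 32 - 30 = 2
Total addresses = 2^2 = 4
Usable = total - 2 (network and broadcast)
Usable hosts: 2


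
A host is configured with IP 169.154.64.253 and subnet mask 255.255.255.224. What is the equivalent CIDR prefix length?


Binary: 11111111.11111111.11111111.11100000
Count leading 1s
Prefix: /27


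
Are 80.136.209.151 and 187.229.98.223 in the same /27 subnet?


Mask: 255.255.255.224
80.136.209.151 AND mask = 80.136.209.128
187.229.98.223 AND mask = 187.229.98.192
No, different subnets (80.136.209.128 vs 187.229.98.192)


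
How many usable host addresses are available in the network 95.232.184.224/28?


Host bits = 32 - 28 = 4
Total addresses = 2^4 = 16
Usable = total - 2 (network and broadcast)
Usable hosts: 14


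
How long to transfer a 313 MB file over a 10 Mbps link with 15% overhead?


Effective throughput = 10 * (1 - 15/100) = 8.5 Mbps
File size in Mb = 313 * 8 = 2504 Mb
Time = 2504 / 8.5
Time = 294.5882 seconds


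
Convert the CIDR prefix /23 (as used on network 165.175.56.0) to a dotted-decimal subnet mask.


/23 means 23 network bits, 9 host bits
Binary: 11111111111111111111111000000000
Mask: 255.255.254.0


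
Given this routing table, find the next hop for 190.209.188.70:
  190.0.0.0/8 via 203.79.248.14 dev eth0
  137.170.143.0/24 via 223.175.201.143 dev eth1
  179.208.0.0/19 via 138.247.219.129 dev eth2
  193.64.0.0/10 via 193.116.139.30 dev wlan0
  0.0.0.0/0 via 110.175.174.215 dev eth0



Longest prefix match for 190.209.188.70:
  /8 190.0.0.0: MATCH
  /24 137.170.143.0: no
  /19 179.208.0.0: no
  /10 193.64.0.0: no
  /0 0.0.0.0: MATCH
Selected: next-hop 203.79.248.14 via eth0 (matched /8)


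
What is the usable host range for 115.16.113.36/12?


Network: 115.16.0.0
Broadcast: 115.31.255.255
First usable = network + 1
Last usable = broadcast - 1
Range: 115.16.0.1 to 115.31.255.254


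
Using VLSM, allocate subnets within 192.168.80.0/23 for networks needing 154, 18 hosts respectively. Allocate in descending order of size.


154 hosts -> /24 (254 usable): 192.168.80.0/24
18 hosts -> /27 (30 usable): 192.168.81.0/27
Allocation: 192.168.80.0/24 (154 hosts, 254 usable); 192.168.81.0/27 (18 hosts, 30 usable)


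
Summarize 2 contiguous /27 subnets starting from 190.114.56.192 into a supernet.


Original prefix: /27
Number of subnets: 2 = 2^1
New prefix = 27 - 1 = 26
Supernet: 190.114.56.192/26


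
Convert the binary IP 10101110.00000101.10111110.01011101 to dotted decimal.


10101110 = 174
00000101 = 5
10111110 = 190
01011101 = 93
IP: 174.5.190.93


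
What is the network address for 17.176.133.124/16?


IP:   00010001.10110000.10000101.01111100
Mask: 11111111.11111111.00000000.00000000
AND operation:
Net:  00010001.10110000.00000000.00000000
Network: 17.176.0.0/16


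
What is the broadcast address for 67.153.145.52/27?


Network: 67.153.145.32/27
Host bits = 5
Set all host bits to 1:
Broadcast: 67.153.145.63


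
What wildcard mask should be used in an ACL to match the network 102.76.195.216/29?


Subnet mask: 255.255.255.248
Wildcard = 255.255.255.255 - subnet mask
255 - 255 = 0
255 - 255 = 0
255 - 255 = 0
255 - 248 = 7
Wildcard: 0.0.0.7


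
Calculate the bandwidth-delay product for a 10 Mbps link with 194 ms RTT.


BDP = bandwidth * RTT
= 10 Mbps * 194 ms
= 10 * 1e6 * 194 / 1000 bits
= 1940000 bits
= 242500 bytes
= 236.8164 KB
BDP = 1940000 bits (242500 bytes)


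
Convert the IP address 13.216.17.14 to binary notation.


13 = 00001101
216 = 11011000
17 = 00010001
14 = 00001110
Binary: 00001101.11011000.00010001.00001110


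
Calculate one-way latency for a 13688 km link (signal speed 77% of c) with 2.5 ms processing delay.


Speed = 0.77 * 3e5 km/s = 231000 km/s
Propagation delay = 13688 / 231000 = 0.0593 s = 59.2554 ms
Processing delay = 2.5 ms
Total one-way latency = 61.7554 ms


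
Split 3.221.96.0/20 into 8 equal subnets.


New prefix = 20 + 3 = 23
Each subnet has 512 addresses
  3.221.96.0/23
  3.221.98.0/23
  3.221.100.0/23
  3.221.102.0/23
  3.221.104.0/23
  3.221.106.0/23
  3.221.108.0/23
  3.221.110.0/23
Subnets: 3.221.96.0/23, 3.221.98.0/23, 3.221.100.0/23, 3.221.102.0/23, 3.221.104.0/23, 3.221.106.0/23, 3.221.108.0/23, 3.221.110.0/23


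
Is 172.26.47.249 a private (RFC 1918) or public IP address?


RFC 1918 private ranges:
  10.0.0.0/8 (10.0.0.0 - 10.255.255.255)
  172.16.0.0/12 (172.16.0.0 - 172.31.255.255)
  192.168.0.0/16 (192.168.0.0 - 192.168.255.255)
Private (in 172.16.0.0/12)


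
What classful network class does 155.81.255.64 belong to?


First octet: 155
Binary: 10011011
10xxxxxx -> Class B (128-191)
Class B, default mask 255.255.0.0 (/16)


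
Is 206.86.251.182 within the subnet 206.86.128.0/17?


Subnet network: 206.86.128.0
Test IP AND mask: 206.86.128.0
Yes, 206.86.251.182 is in 206.86.128.0/17


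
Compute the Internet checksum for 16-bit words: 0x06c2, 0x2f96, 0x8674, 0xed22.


Sum all words (with carry folding):
+ 0x06c2 = 0x06c2
+ 0x2f96 = 0x3658
+ 0x8674 = 0xbccc
+ 0xed22 = 0xa9ef
One's complement: ~0xa9ef
Checksum = 0x5610


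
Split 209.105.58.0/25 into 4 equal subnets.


New prefix = 25 + 2 = 27
Each subnet has 32 addresses
  209.105.58.0/27
  209.105.58.32/27
  209.105.58.64/27
  209.105.58.96/27
Subnets: 209.105.58.0/27, 209.105.58.32/27, 209.105.58.64/27, 209.105.58.96/27


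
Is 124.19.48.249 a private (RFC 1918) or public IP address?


RFC 1918 private ranges:
  10.0.0.0/8 (10.0.0.0 - 10.255.255.255)
  172.16.0.0/12 (172.16.0.0 - 172.31.255.255)
  192.168.0.0/16 (192.168.0.0 - 192.168.255.255)
Public (not in any RFC 1918 range)


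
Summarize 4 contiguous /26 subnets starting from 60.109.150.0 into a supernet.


Original prefix: /26
Number of subnets: 4 = 2^2
New prefix = 26 - 2 = 24
Supernet: 60.109.150.0/24


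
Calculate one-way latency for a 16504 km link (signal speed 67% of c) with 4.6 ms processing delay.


Speed = 0.67 * 3e5 km/s = 201000 km/s
Propagation delay = 16504 / 201000 = 0.0821 s = 82.1095 ms
Processing delay = 4.6 ms
Total one-way latency = 86.7095 ms


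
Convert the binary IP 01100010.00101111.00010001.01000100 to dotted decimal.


01100010 = 98
00101111 = 47
00010001 = 17
01000100 = 68
IP: 98.47.17.68


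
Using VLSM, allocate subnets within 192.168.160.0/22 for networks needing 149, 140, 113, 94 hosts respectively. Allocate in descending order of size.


149 hosts -> /24 (254 usable): 192.168.160.0/24
140 hosts -> /24 (254 usable): 192.168.161.0/24
113 hosts -> /25 (126 usable): 192.168.162.0/25
94 hosts -> /25 (126 usable): 192.168.162.128/25
Allocation: 192.168.160.0/24 (149 hosts, 254 usable); 192.168.161.0/24 (140 hosts, 254 usable); 192.168.162.0/25 (113 hosts, 126 usable); 192.168.162.128/25 (94 hosts, 126 usable)


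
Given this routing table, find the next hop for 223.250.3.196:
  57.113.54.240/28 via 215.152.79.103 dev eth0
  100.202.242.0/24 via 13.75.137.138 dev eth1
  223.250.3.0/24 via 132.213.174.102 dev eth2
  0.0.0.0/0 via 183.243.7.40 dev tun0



Longest prefix match for 223.250.3.196:
  /28 57.113.54.240: no
  /24 100.202.242.0: no
  /24 223.250.3.0: MATCH
  /0 0.0.0.0: MATCH
Selected: next-hop 132.213.174.102 via eth2 (matched /24)


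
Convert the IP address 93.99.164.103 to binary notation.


93 = 01011101
99 = 01100011
164 = 10100100
103 = 01100111
Binary: 01011101.01100011.10100100.01100111


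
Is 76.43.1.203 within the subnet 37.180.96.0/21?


Subnet network: 37.180.96.0
Test IP AND mask: 76.43.0.0
No, 76.43.1.203 is not in 37.180.96.0/21


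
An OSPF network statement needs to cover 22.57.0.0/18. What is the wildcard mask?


Subnet mask: 255.255.192.0
Wildcard = 255.255.255.255 - subnet mask
255 - 255 = 0
255 - 255 = 0
255 - 192 = 63
255 - 0 = 255
Wildcard: 0.0.63.255


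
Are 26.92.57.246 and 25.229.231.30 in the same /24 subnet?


Mask: 255.255.255.0
26.92.57.246 AND mask = 26.92.57.0
25.229.231.30 AND mask = 25.229.231.0
No, different subnets (26.92.57.0 vs 25.229.231.0)


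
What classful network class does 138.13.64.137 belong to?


First octet: 138
Binary: 10001010
10xxxxxx -> Class B (128-191)
Class B, default mask 255.255.0.0 (/16)


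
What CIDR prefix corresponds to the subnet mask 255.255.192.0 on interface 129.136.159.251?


Binary: 11111111.11111111.11000000.00000000
Count leading 1s
Prefix: /18


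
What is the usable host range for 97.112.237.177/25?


Network: 97.112.237.128
Broadcast: 97.112.237.255
First usable = network + 1
Last usable = broadcast - 1
Range: 97.112.237.129 to 97.112.237.254


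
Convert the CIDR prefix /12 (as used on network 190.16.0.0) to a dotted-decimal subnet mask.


/12 means 12 network bits, 20 host bits
Binary: 11111111111100000000000000000000
Mask: 255.240.0.0


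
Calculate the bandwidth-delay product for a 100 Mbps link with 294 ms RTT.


BDP = bandwidth * RTT
= 100 Mbps * 294 ms
= 100 * 1e6 * 294 / 1000 bits
= 29400000 bits
= 3675000 bytes
= 3588.8672 KB
BDP = 29400000 bits (3675000 bytes)


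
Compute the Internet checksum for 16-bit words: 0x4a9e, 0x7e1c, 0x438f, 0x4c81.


Sum all words (with carry folding):
+ 0x4a9e = 0x4a9e
+ 0x7e1c = 0xc8ba
+ 0x438f = 0x0c4a
+ 0x4c81 = 0x58cb
One's complement: ~0x58cb
Checksum = 0xa734


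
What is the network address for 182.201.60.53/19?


IP:   10110110.11001001.00111100.00110101
Mask: 11111111.11111111.11100000.00000000
AND operation:
Net:  10110110.11001001.00100000.00000000
Network: 182.201.32.0/19


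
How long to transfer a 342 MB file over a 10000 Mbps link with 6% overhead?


Effective throughput = 10000 * (1 - 6/100) = 9400 Mbps
File size in Mb = 342 * 8 = 2736 Mb
Time = 2736 / 9400
Time = 0.2911 seconds


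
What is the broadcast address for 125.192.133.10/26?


Network: 125.192.133.0/26
Host bits = 6
Set all host bits to 1:
Broadcast: 125.192.133.63


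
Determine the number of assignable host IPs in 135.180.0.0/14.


Host bits = 32 - 14 = 18
Total addresses = 2^18 = 262144
Usable = total - 2 (network and broadcast)
Usable hosts: 262142


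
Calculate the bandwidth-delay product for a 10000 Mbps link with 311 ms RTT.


BDP = bandwidth * RTT
= 10000 Mbps * 311 ms
= 10000 * 1e6 * 311 / 1000 bits
= 3110000000 bits
= 388750000 bytes
= 379638.6719 KB
BDP = 3110000000 bits (388750000 bytes)


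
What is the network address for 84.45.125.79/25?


IP:   01010100.00101101.01111101.01001111
Mask: 11111111.11111111.11111111.10000000
AND operation:
Net:  01010100.00101101.01111101.00000000
Network: 84.45.125.0/25


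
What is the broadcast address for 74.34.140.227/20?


Network: 74.34.128.0/20
Host bits = 12
Set all host bits to 1:
Broadcast: 74.34.143.255


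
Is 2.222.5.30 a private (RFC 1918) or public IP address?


RFC 1918 private ranges:
  10.0.0.0/8 (10.0.0.0 - 10.255.255.255)
  172.16.0.0/12 (172.16.0.0 - 172.31.255.255)
  192.168.0.0/16 (192.168.0.0 - 192.168.255.255)
Public (not in any RFC 1918 range)


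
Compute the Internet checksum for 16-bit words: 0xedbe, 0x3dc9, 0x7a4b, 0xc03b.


Sum all words (with carry folding):
+ 0xedbe = 0xedbe
+ 0x3dc9 = 0x2b88
+ 0x7a4b = 0xa5d3
+ 0xc03b = 0x660f
One's complement: ~0x660f
Checksum = 0x99f0


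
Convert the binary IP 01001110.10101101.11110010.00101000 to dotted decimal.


01001110 = 78
10101101 = 173
11110010 = 242
00101000 = 40
IP: 78.173.242.40


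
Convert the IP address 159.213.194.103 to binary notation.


159 = 10011111
213 = 11010101
194 = 11000010
103 = 01100111
Binary: 10011111.11010101.11000010.01100111


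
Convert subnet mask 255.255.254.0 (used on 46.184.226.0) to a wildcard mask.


Subnet mask: 255.255.254.0
Wildcard = 255.255.255.255 - subnet mask
255 - 255 = 0
255 - 255 = 0
255 - 254 = 1
255 - 0 = 255
Wildcard: 0.0.1.255


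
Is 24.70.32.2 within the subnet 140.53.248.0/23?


Subnet network: 140.53.248.0
Test IP AND mask: 24.70.32.0
No, 24.70.32.2 is not in 140.53.248.0/23


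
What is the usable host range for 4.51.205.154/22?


Network: 4.51.204.0
Broadcast: 4.51.207.255
First usable = network + 1
Last usable = broadcast - 1
Range: 4.51.204.1 to 4.51.207.254


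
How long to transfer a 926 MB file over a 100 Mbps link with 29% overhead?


Effective throughput = 100 * (1 - 29/100) = 71 Mbps
File size in Mb = 926 * 8 = 7408 Mb
Time = 7408 / 71
Time = 104.338 seconds


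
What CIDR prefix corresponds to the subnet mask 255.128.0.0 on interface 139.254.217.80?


Binary: 11111111.10000000.00000000.00000000
Count leading 1s
Prefix: /9


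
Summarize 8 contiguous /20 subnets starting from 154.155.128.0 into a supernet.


Original prefix: /20
Number of subnets: 8 = 2^3
New prefix = 20 - 3 = 17
Supernet: 154.155.128.0/17


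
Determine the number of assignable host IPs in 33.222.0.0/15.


Host bits = 32 - 15 = 17
Total addresses = 2^17 = 131072
Usable = total - 2 (network and broadcast)
Usable hosts: 131070


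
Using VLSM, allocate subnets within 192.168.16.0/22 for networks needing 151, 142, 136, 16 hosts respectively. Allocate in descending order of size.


151 hosts -> /24 (254 usable): 192.168.16.0/24
142 hosts -> /24 (254 usable): 192.168.17.0/24
136 hosts -> /24 (254 usable): 192.168.18.0/24
16 hosts -> /27 (30 usable): 192.168.19.0/27
Allocation: 192.168.16.0/24 (151 hosts, 254 usable); 192.168.17.0/24 (142 hosts, 254 usable); 192.168.18.0/24 (136 hosts, 254 usable); 192.168.19.0/27 (16 hosts, 30 usable)


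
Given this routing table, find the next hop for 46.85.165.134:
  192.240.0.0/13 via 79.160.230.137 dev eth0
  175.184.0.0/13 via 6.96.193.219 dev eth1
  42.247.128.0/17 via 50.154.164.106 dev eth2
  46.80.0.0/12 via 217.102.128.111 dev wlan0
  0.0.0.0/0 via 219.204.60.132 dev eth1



Longest prefix match for 46.85.165.134:
  /13 192.240.0.0: no
  /13 175.184.0.0: no
  /17 42.247.128.0: no
  /12 46.80.0.0: MATCH
  /0 0.0.0.0: MATCH
Selected: next-hop 217.102.128.111 via wlan0 (matched /12)


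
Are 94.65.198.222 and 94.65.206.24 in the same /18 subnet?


Mask: 255.255.192.0
94.65.198.222 AND mask = 94.65.192.0
94.65.206.24 AND mask = 94.65.192.0
Yes, same subnet (94.65.192.0)


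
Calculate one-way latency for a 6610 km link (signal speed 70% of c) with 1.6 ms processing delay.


Speed = 0.7 * 3e5 km/s = 210000 km/s
Propagation delay = 6610 / 210000 = 0.0315 s = 31.4762 ms
Processing delay = 1.6 ms
Total one-way latency = 33.0762 ms


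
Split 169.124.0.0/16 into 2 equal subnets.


New prefix = 16 + 1 = 17
Each subnet has 32768 addresses
  169.124.0.0/17
  169.124.128.0/17
Subnets: 169.124.0.0/17, 169.124.128.0/17


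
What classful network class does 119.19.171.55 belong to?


First octet: 119
Binary: 01110111
0xxxxxxx -> Class A (1-126)
Class A, default mask 255.0.0.0 (/8)


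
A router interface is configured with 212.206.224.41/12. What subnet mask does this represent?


/12 means 12 network bits, 20 host bits
Binary: 11111111111100000000000000000000
Mask: 255.240.0.0


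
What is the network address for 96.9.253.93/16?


IP:   01100000.00001001.11111101.01011101
Mask: 11111111.11111111.00000000.00000000
AND operation:
Net:  01100000.00001001.00000000.00000000
Network: 96.9.0.0/16


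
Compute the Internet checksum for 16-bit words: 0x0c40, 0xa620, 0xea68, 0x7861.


Sum all words (with carry folding):
+ 0x0c40 = 0x0c40
+ 0xa620 = 0xb260
+ 0xea68 = 0x9cc9
+ 0x7861 = 0x152b
One's complement: ~0x152b
Checksum = 0xead4


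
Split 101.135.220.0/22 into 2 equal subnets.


New prefix = 22 + 1 = 23
Each subnet has 512 addresses
  101.135.220.0/23
  101.135.222.0/23
Subnets: 101.135.220.0/23, 101.135.222.0/23


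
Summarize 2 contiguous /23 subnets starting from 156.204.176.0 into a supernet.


Original prefix: /23
Number of subnets: 2 = 2^1
New prefix = 23 - 1 = 22
Supernet: 156.204.176.0/22


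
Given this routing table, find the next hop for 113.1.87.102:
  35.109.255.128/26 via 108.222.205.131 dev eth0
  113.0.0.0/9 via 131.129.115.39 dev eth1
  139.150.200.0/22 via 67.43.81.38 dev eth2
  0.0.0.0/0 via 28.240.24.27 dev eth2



Longest prefix match for 113.1.87.102:
  /26 35.109.255.128: no
  /9 113.0.0.0: MATCH
  /22 139.150.200.0: no
  /0 0.0.0.0: MATCH
Selected: next-hop 131.129.115.39 via eth1 (matched /9)


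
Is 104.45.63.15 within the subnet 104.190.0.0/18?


Subnet network: 104.190.0.0
Test IP AND mask: 104.45.0.0
No, 104.45.63.15 is not in 104.190.0.0/18


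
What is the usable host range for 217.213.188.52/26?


Network: 217.213.188.0
Broadcast: 217.213.188.63
First usable = network + 1
Last usable = broadcast - 1
Range: 217.213.188.1 to 217.213.188.62


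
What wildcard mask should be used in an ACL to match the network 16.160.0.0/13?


Subnet mask: 255.248.0.0
Wildcard = 255.255.255.255 - subnet mask
255 - 255 = 0
255 - 248 = 7
255 - 0 = 255
255 - 0 = 255
Wildcard: 0.7.255.255


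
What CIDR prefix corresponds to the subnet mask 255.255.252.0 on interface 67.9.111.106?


Binary: 11111111.11111111.11111100.00000000
Count leading 1s
Prefix: /22


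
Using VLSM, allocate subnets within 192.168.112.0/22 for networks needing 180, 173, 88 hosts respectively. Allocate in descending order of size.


180 hosts -> /24 (254 usable): 192.168.112.0/24
173 hosts -> /24 (254 usable): 192.168.113.0/24
88 hosts -> /25 (126 usable): 192.168.114.0/25
Allocation: 192.168.112.0/24 (180 hosts, 254 usable); 192.168.113.0/24 (173 hosts, 254 usable); 192.168.114.0/25 (88 hosts, 126 usable)


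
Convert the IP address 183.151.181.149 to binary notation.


183 = 10110111
151 = 10010111
181 = 10110101
149 = 10010101
Binary: 10110111.10010111.10110101.10010101


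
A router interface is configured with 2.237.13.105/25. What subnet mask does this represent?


/25 means 25 network bits, 7 host bits
Binary: 11111111111111111111111110000000
Mask: 255.255.255.128


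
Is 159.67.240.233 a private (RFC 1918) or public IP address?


RFC 1918 private ranges:
  10.0.0.0/8 (10.0.0.0 - 10.255.255.255)
  172.16.0.0/12 (172.16.0.0 - 172.31.255.255)
  192.168.0.0/16 (192.168.0.0 - 192.168.255.255)
Public (not in any RFC 1918 range)


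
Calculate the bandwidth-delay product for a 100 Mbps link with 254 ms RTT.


BDP = bandwidth * RTT
= 100 Mbps * 254 ms
= 100 * 1e6 * 254 / 1000 bits
= 25400000 bits
= 3175000 bytes
= 3100.5859 KB
BDP = 25400000 bits (3175000 bytes)


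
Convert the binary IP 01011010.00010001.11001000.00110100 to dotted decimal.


01011010 = 90
00010001 = 17
11001000 = 200
00110100 = 52
IP: 90.17.200.52


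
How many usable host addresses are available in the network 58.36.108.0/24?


Host bits = 32 - 24 = 8
Total addresses = 2^8 = 256
Usable = total - 2 (network and broadcast)
Usable hosts: 254


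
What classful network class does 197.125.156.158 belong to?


First octet: 197
Binary: 11000101
110xxxxx -> Class C (192-223)
Class C, default mask 255.255.255.0 (/24)


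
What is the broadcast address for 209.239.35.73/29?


Network: 209.239.35.72/29
Host bits = 3
Set all host bits to 1:
Broadcast: 209.239.35.79


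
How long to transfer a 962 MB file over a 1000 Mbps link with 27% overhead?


Effective throughput = 1000 * (1 - 27/100) = 730 Mbps
File size in Mb = 962 * 8 = 7696 Mb
Time = 7696 / 730
Time = 10.5425 seconds


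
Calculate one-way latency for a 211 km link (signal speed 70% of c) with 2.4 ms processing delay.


Speed = 0.7 * 3e5 km/s = 210000 km/s
Propagation delay = 211 / 210000 = 0.001 s = 1.0048 ms
Processing delay = 2.4 ms
Total one-way latency = 3.4048 ms


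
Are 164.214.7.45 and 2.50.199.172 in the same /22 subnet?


Mask: 255.255.252.0
164.214.7.45 AND mask = 164.214.4.0
2.50.199.172 AND mask = 2.50.196.0
No, different subnets (164.214.4.0 vs 2.50.196.0)


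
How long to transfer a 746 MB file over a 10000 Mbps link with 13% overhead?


Effective throughput = 10000 * (1 - 13/100) = 8700 Mbps
File size in Mb = 746 * 8 = 5968 Mb
Time = 5968 / 8700
Time = 0.686 seconds


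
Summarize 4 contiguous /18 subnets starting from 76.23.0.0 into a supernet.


Original prefix: /18
Number of subnets: 4 = 2^2
New prefix = 18 - 2 = 16
Supernet: 76.23.0.0/16


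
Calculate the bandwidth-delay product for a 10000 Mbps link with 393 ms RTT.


BDP = bandwidth * RTT
= 10000 Mbps * 393 ms
= 10000 * 1e6 * 393 / 1000 bits
= 3930000000 bits
= 491250000 bytes
= 479736.3281 KB
BDP = 3930000000 bits (491250000 bytes)


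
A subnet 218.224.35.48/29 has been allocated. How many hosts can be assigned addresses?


Host bits = 32 - 29 = 3
Total addresses = 2^3 = 8
Usable = total - 2 (network and broadcast)
Usable hosts: 6


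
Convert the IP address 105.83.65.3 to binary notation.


105 = 01101001
83 = 01010011
65 = 01000001
3 = 00000011
Binary: 01101001.01010011.01000001.00000011


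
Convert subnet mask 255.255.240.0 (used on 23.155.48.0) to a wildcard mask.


Subnet mask: 255.255.240.0
Wildcard = 255.255.255.255 - subnet mask
255 - 255 = 0
255 - 255 = 0
255 - 240 = 15
255 - 0 = 255
Wildcard: 0.0.15.255


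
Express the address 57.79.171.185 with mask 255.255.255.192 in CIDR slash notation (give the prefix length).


Binary: 11111111.11111111.11111111.11000000
Count leading 1s
Prefix: /26


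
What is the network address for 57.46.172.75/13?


IP:   00111001.00101110.10101100.01001011
Mask: 11111111.11111000.00000000.00000000
AND operation:
Net:  00111001.00101000.00000000.00000000
Network: 57.40.0.0/13


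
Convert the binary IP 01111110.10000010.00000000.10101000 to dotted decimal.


01111110 = 126
10000010 = 130
00000000 = 0
10101000 = 168
IP: 126.130.0.168


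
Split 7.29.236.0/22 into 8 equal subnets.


New prefix = 22 + 3 = 25
Each subnet has 128 addresses
  7.29.236.0/25
  7.29.236.128/25
  7.29.237.0/25
  7.29.237.128/25
  7.29.238.0/25
  7.29.238.128/25
  7.29.239.0/25
  7.29.239.128/25
Subnets: 7.29.236.0/25, 7.29.236.128/25, 7.29.237.0/25, 7.29.237.128/25, 7.29.238.0/25, 7.29.238.128/25, 7.29.239.0/25, 7.29.239.128/25


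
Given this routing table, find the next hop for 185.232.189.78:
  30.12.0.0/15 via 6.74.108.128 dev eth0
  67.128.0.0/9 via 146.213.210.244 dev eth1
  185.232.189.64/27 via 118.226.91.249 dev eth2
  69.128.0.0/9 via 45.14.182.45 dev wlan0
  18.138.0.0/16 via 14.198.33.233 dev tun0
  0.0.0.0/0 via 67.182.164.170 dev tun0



Longest prefix match for 185.232.189.78:
  /15 30.12.0.0: no
  /9 67.128.0.0: no
  /27 185.232.189.64: MATCH
  /9 69.128.0.0: no
  /16 18.138.0.0: no
  /0 0.0.0.0: MATCH
Selected: next-hop 118.226.91.249 via eth2 (matched /27)


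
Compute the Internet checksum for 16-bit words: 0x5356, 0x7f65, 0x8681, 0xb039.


Sum all words (with carry folding):
+ 0x5356 = 0x5356
+ 0x7f65 = 0xd2bb
+ 0x8681 = 0x593d
+ 0xb039 = 0x0977
One's complement: ~0x0977
Checksum = 0xf688


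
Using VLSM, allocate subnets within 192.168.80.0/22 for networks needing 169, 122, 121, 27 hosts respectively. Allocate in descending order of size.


169 hosts -> /24 (254 usable): 192.168.80.0/24
122 hosts -> /25 (126 usable): 192.168.81.0/25
121 hosts -> /25 (126 usable): 192.168.81.128/25
27 hosts -> /27 (30 usable): 192.168.82.0/27
Allocation: 192.168.80.0/24 (169 hosts, 254 usable); 192.168.81.0/25 (122 hosts, 126 usable); 192.168.81.128/25 (121 hosts, 126 usable); 192.168.82.0/27 (27 hosts, 30 usable)


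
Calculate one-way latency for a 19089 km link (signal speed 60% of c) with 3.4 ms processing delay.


Speed = 0.6 * 3e5 km/s = 180000 km/s
Propagation delay = 19089 / 180000 = 0.1061 s = 106.05 ms
Processing delay = 3.4 ms
Total one-way latency = 109.45 ms


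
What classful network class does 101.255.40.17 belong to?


First octet: 101
Binary: 01100101
0xxxxxxx -> Class A (1-126)
Class A, default mask 255.0.0.0 (/8)


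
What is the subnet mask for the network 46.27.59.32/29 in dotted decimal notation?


/29 means 29 network bits, 3 host bits
Binary: 11111111111111111111111111111000
Mask: 255.255.255.248


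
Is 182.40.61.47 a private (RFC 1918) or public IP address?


RFC 1918 private ranges:
  10.0.0.0/8 (10.0.0.0 - 10.255.255.255)
  172.16.0.0/12 (172.16.0.0 - 172.31.255.255)
  192.168.0.0/16 (192.168.0.0 - 192.168.255.255)
Public (not in any RFC 1918 range)


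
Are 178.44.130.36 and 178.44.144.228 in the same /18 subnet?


Mask: 255.255.192.0
178.44.130.36 AND mask = 178.44.128.0
178.44.144.228 AND mask = 178.44.128.0
Yes, same subnet (178.44.128.0)
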